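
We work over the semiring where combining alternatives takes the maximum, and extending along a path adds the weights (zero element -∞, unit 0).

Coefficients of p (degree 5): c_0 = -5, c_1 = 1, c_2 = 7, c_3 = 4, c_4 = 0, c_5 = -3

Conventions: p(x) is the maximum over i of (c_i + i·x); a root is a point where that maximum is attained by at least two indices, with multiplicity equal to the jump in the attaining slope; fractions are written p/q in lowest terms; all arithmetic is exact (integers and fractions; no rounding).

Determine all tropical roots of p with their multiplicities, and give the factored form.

hull edge (i=0, c=-5) to (i=2, c=7): slope 6, span 2
hull edge (i=2, c=7) to (i=3, c=4): slope -3, span 1
hull edge (i=3, c=4) to (i=5, c=-3): slope -7/2, span 2
Factored form: p(x) = -3 ⊗ (x ⊕ (-6)) ⊗ (x ⊕ (-6)) ⊗ (x ⊕ 3) ⊗ (x ⊕ 7/2) ⊗ (x ⊕ 7/2)
Answer: roots = -6 (mult 2), 3 (mult 1), 7/2 (mult 2)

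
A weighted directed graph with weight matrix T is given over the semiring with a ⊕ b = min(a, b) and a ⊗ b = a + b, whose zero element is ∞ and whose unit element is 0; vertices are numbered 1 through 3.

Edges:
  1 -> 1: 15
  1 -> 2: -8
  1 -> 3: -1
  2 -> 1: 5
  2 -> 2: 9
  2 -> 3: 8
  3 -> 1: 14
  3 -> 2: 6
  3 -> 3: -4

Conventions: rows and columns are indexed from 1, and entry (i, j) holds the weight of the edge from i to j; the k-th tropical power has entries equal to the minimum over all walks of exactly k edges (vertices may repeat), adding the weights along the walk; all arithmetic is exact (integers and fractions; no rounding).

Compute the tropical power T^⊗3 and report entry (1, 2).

T^⊗2:
  [-3, 1, -5]
  [14, -3, 4]
  [10, 2, -8]
T^⊗3:
  [6, -11, -9]
  [2, 6, 0]
  [6, -2, -12]
Key observation: the optimum is the walk 1->2->1->2, with weight (-8) + 5 + (-8) = -11.
Optimal value attained by: walk 1->2->1->2.
Answer: (T^⊗3)[1][2] = -11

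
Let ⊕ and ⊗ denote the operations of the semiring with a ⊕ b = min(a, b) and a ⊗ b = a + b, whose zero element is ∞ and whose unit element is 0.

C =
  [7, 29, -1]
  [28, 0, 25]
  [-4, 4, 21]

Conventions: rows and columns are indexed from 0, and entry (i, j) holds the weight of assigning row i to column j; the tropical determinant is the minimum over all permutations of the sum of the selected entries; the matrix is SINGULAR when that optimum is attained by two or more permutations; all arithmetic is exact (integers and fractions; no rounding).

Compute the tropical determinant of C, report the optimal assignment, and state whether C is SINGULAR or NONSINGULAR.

σ = (0, 1, 2): 7 + 0 + 21 = 28
σ = (0, 2, 1): 7 + 25 + 4 = 36
σ = (1, 0, 2): 29 + 28 + 21 = 78
σ = (1, 2, 0): 29 + 25 + (-4) = 50
σ = (2, 0, 1): (-1) + 28 + 4 = 31
σ = (2, 1, 0): (-1) + 0 + (-4) = -5
Optimal value attained by: σ = (2, 1, 0).
Answer: det⊕(C) = -5; verdict: NONSINGULAR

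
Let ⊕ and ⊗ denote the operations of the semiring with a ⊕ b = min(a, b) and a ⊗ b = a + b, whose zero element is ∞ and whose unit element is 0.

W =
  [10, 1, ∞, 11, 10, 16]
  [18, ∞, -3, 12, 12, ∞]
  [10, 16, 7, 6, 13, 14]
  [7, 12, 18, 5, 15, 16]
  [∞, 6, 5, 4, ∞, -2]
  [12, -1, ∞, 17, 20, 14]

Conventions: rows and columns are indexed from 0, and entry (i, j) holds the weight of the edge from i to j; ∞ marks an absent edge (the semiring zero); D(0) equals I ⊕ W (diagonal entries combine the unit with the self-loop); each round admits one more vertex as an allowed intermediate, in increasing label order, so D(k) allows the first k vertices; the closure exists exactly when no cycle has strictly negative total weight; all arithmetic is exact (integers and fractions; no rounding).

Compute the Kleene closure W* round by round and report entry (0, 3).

D(0):
  [0, 1, ∞, 11, 10, 16]
  [18, 0, -3, 12, 12, ∞]
  [10, 16, 0, 6, 13, 14]
  [7, 12, 18, 0, 15, 16]
  [∞, 6, 5, 4, 0, -2]
  [12, -1, ∞, 17, 20, 0]
D(1):
  [0, 1, ∞, 11, 10, 16]
  [18, 0, -3, 12, 12, 34]
  [10, 11, 0, 6, 13, 14]
  [7, 8, 18, 0, 15, 16]
  [∞, 6, 5, 4, 0, -2]
  [12, -1, ∞, 17, 20, 0]
D(2):
  [0, 1, -2, 11, 10, 16]
  [18, 0, -3, 12, 12, 34]
  [10, 11, 0, 6, 13, 14]
  [7, 8, 5, 0, 15, 16]
  [24, 6, 3, 4, 0, -2]
  [12, -1, -4, 11, 11, 0]
D(3):
  [0, 1, -2, 4, 10, 12]
  [7, 0, -3, 3, 10, 11]
  [10, 11, 0, 6, 13, 14]
  [7, 8, 5, 0, 15, 16]
  [13, 6, 3, 4, 0, -2]
  [6, -1, -4, 2, 9, 0]
D(4):
  [0, 1, -2, 4, 10, 12]
  [7, 0, -3, 3, 10, 11]
  [10, 11, 0, 6, 13, 14]
  [7, 8, 5, 0, 15, 16]
  [11, 6, 3, 4, 0, -2]
  [6, -1, -4, 2, 9, 0]
D(5):
  [0, 1, -2, 4, 10, 8]
  [7, 0, -3, 3, 10, 8]
  [10, 11, 0, 6, 13, 11]
  [7, 8, 5, 0, 15, 13]
  [11, 6, 3, 4, 0, -2]
  [6, -1, -4, 2, 9, 0]
D(6):
  [0, 1, -2, 4, 10, 8]
  [7, 0, -3, 3, 10, 8]
  [10, 10, 0, 6, 13, 11]
  [7, 8, 5, 0, 15, 13]
  [4, -3, -6, 0, 0, -2]
  [6, -1, -4, 2, 9, 0]
Answer: W*[0][3] = 4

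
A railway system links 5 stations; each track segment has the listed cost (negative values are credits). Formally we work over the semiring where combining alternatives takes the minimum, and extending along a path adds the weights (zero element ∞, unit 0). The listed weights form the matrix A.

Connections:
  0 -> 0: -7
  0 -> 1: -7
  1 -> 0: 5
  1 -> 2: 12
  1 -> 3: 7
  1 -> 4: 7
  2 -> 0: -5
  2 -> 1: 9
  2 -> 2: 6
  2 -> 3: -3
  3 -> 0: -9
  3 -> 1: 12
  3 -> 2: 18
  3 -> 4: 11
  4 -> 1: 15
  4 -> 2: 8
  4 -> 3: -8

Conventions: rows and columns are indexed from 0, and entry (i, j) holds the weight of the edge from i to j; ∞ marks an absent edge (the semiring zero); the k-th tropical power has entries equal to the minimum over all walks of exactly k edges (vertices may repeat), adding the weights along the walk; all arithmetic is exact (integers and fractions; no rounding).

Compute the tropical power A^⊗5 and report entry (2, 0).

A^⊗2:
  [-14, -14, 5, 0, 0]
  [-2, -2, 15, -1, 18]
  [-12, -12, 12, 3, 8]
  [-16, -16, 19, 3, 19]
  [-17, 4, 10, 5, 3]
A^⊗3:
  [-21, -21, -2, -8, -7]
  [-10, -9, 10, 5, 5]
  [-19, -19, 0, -5, -5]
  [-23, -23, -4, -9, -9]
  [-24, -24, 11, -5, 11]
A^⊗4:
  [-28, -28, -9, -15, -14]
  [-17, -17, 3, -3, -2]
  [-26, -26, -7, -13, -12]
  [-30, -30, -11, -17, -16]
  [-31, -31, -12, -17, -17]
A^⊗5:
  [-35, -35, -16, -22, -21]
  [-24, -24, -5, -10, -10]
  [-33, -33, -14, -20, -19]
  [-37, -37, -18, -24, -23]
  [-38, -38, -19, -25, -24]
Key observation: the optimum is the walk 2->0->0->0->0->0, with weight (-5) + (-7) + (-7) + (-7) + (-7) = -33.
Optimal value attained by: walk 2->0->0->0->0->0.
Answer: (A^⊗5)[2][0] = -33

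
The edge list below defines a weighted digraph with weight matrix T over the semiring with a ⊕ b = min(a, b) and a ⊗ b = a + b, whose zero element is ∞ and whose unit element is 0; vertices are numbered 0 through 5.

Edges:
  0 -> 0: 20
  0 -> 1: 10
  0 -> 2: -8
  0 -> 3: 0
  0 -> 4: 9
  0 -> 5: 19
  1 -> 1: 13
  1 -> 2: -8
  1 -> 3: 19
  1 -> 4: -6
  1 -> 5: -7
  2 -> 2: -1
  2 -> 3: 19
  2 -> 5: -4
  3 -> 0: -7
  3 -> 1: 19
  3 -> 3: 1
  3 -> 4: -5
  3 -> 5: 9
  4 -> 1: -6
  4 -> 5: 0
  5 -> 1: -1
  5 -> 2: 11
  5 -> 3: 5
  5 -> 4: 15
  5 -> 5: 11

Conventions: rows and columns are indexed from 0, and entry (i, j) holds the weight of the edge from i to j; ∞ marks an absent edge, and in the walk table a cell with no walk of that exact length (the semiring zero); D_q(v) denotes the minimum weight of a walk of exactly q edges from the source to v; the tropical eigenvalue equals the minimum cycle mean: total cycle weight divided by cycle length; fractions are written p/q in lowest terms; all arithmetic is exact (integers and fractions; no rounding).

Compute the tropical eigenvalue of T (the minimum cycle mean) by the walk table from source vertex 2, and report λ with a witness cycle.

q=0: [∞, ∞, 0, ∞, ∞, ∞]
q=1: [∞, ∞, -1, 19, ∞, -4]
q=2: [12, -5, -2, 1, 11, -5]
q=3: [-6, -6, -13, 0, -11, -12]
q=4: [-7, -17, -14, -7, -12, -17]
q=5: [-14, -18, -25, -12, -23, -24]
q=6: [-19, -29, -26, -19, -24, -29]
Optimal cycle mean attained by: cycle 1->4->1, total (-6) + (-6), length 2.
Answer: λ = -6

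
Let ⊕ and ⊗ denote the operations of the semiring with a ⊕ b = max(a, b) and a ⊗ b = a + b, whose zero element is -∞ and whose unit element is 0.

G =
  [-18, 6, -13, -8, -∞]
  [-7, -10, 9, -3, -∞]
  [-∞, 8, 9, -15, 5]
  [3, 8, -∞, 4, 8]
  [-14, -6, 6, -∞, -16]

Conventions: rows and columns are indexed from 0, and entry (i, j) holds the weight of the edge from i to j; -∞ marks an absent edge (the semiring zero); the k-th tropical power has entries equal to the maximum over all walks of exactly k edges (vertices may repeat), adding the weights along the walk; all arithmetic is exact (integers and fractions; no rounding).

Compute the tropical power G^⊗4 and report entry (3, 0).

G^⊗2:
  [-1, 0, 15, 3, 0]
  [0, 17, 18, 1, 14]
  [1, 17, 18, 5, 14]
  [7, 12, 17, 8, 12]
  [-13, 14, 15, -9, 11]
G^⊗3:
  [6, 23, 24, 7, 20]
  [10, 26, 27, 14, 23]
  [10, 26, 27, 14, 23]
  [11, 25, 26, 12, 22]
  [7, 23, 24, 11, 20]
G^⊗4:
  [16, 32, 33, 20, 29]
  [19, 35, 36, 23, 32]
  [19, 35, 36, 23, 32]
  [18, 34, 35, 22, 31]
  [16, 32, 33, 20, 29]
Key observation: the optimum is the walk 3->1->2->1->0, with weight 8 + 9 + 8 + (-7) = 18.
Optimal value attained by: walk 3->1->2->1->0.
Answer: (G^⊗4)[3][0] = 18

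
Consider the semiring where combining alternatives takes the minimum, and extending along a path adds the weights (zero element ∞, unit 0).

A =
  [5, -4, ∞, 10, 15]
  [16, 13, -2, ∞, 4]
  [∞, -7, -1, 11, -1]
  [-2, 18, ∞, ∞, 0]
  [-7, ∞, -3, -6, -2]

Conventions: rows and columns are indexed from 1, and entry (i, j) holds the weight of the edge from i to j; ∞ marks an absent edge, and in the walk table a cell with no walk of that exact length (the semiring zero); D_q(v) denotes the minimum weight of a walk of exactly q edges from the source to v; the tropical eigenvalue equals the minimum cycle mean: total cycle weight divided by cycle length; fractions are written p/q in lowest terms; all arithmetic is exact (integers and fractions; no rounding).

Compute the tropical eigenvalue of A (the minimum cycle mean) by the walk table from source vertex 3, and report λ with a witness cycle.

q=0: [∞, ∞, 0, ∞, ∞]
q=1: [∞, -7, -1, 11, -1]
q=2: [-8, -8, -9, -7, -3]
q=3: [-10, -16, -10, -9, -10]
q=4: [-17, -17, -18, -16, -12]
q=5: [-19, -25, -19, -18, -19]
Optimal cycle mean attained by: cycle 2->3->2, total (-2) + (-7), length 2.
Answer: λ = -9/2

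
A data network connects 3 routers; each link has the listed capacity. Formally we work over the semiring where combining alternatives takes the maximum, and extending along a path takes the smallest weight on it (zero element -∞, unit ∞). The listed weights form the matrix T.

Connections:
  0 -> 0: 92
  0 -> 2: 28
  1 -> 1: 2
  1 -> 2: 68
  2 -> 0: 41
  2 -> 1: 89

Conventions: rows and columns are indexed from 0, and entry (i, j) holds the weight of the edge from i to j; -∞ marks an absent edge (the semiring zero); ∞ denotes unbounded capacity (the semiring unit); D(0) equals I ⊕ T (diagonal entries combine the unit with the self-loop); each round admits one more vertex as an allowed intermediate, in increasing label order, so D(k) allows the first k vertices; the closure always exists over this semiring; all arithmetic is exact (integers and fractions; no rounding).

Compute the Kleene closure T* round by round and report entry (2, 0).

D(0):
  [∞, -∞, 28]
  [-∞, ∞, 68]
  [41, 89, ∞]
D(1):
  [∞, -∞, 28]
  [-∞, ∞, 68]
  [41, 89, ∞]
D(2):
  [∞, -∞, 28]
  [-∞, ∞, 68]
  [41, 89, ∞]
D(3):
  [∞, 28, 28]
  [41, ∞, 68]
  [41, 89, ∞]
Answer: T*[2][0] = 41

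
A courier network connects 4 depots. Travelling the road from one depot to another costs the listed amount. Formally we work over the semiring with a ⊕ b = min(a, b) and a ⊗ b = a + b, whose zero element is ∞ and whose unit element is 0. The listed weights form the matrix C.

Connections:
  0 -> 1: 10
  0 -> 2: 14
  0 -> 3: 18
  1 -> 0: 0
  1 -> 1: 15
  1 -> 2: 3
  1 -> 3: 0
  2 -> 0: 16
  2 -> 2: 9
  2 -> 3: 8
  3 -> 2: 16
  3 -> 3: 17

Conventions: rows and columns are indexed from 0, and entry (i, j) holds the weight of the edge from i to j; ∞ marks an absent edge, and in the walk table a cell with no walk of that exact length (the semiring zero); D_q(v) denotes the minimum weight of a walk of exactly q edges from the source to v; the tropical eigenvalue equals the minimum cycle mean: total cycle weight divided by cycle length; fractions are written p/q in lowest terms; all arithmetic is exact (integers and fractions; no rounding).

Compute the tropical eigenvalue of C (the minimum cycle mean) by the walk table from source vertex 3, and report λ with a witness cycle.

q=0: [∞, ∞, ∞, 0]
q=1: [∞, ∞, 16, 17]
q=2: [32, ∞, 25, 24]
q=3: [41, 42, 34, 33]
q=4: [42, 51, 43, 42]
Optimal cycle mean attained by: cycle 0->1->0, total 10 + 0, length 2.
Answer: λ = 5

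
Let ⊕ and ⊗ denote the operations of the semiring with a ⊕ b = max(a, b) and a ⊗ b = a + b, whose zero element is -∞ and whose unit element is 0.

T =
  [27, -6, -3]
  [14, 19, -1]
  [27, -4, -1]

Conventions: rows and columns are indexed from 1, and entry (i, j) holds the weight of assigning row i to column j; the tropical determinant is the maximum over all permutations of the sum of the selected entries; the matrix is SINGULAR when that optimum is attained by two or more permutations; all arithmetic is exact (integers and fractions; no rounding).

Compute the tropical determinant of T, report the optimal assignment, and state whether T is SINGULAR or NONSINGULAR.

σ = (1, 2, 3): 27 + 19 + (-1) = 45
σ = (1, 3, 2): 27 + (-1) + (-4) = 22
σ = (2, 1, 3): (-6) + 14 + (-1) = 7
σ = (2, 3, 1): (-6) + (-1) + 27 = 20
σ = (3, 1, 2): (-3) + 14 + (-4) = 7
σ = (3, 2, 1): (-3) + 19 + 27 = 43
Optimal value attained by: σ = (1, 2, 3).
Answer: det⊕(T) = 45; verdict: NONSINGULAR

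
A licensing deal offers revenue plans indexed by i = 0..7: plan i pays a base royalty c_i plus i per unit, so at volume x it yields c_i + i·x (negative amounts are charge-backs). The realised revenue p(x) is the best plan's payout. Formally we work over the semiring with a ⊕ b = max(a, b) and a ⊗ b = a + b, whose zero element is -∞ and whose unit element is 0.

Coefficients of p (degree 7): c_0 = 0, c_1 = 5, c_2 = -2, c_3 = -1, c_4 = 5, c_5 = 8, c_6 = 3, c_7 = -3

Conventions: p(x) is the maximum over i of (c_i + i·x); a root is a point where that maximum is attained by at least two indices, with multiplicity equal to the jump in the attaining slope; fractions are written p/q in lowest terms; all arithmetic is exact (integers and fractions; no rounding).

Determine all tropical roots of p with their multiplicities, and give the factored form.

hull edge (i=0, c=0) to (i=1, c=5): slope 5, span 1
hull edge (i=1, c=5) to (i=5, c=8): slope 3/4, span 4
hull edge (i=5, c=8) to (i=6, c=3): slope -5, span 1
hull edge (i=6, c=3) to (i=7, c=-3): slope -6, span 1
Factored form: p(x) = -3 ⊗ (x ⊕ (-5)) ⊗ (x ⊕ (-3/4)) ⊗ (x ⊕ (-3/4)) ⊗ (x ⊕ (-3/4)) ⊗ (x ⊕ (-3/4)) ⊗ (x ⊕ 5) ⊗ (x ⊕ 6)
Answer: roots = -5 (mult 1), -3/4 (mult 4), 5 (mult 1), 6 (mult 1)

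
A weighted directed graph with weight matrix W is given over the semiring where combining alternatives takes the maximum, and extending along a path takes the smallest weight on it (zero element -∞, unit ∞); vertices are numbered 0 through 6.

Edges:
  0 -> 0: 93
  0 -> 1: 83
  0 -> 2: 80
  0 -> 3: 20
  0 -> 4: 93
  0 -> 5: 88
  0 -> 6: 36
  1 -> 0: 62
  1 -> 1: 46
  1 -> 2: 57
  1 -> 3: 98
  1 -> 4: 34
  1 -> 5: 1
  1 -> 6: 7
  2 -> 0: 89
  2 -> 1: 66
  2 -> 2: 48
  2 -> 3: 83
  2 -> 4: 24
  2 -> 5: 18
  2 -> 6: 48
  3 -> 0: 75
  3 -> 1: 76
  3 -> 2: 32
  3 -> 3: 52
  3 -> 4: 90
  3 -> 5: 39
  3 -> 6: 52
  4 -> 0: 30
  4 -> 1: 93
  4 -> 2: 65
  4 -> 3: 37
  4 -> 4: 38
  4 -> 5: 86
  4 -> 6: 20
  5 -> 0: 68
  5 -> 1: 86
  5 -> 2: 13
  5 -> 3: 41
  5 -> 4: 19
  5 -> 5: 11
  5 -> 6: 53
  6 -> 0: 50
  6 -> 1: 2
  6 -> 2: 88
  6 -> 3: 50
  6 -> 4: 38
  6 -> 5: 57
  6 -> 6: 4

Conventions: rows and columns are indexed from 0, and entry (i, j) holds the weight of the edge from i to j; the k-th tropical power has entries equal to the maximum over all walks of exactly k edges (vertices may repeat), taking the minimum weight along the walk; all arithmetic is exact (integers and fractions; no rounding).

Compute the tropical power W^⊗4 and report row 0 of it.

W^⊗2:
  [93, 93, 80, 83, 93, 88, 53]
  [75, 76, 62, 57, 90, 62, 52]
  [89, 83, 80, 66, 89, 88, 52]
  [75, 90, 75, 76, 75, 86, 52]
  [68, 86, 57, 93, 38, 38, 53]
  [68, 68, 68, 86, 68, 68, 41]
  [88, 66, 50, 83, 50, 50, 53]
W^⊗3:
  [93, 93, 80, 93, 93, 88, 53]
  [75, 90, 75, 76, 75, 86, 53]
  [89, 89, 80, 83, 89, 88, 53]
  [75, 86, 75, 90, 76, 75, 53]
  [75, 76, 68, 86, 90, 68, 52]
  [75, 76, 68, 68, 86, 68, 53]
  [88, 83, 80, 66, 88, 88, 52]
W^⊗4:
  [93, 93, 80, 93, 93, 88, 53]
  [75, 86, 75, 90, 76, 75, 53]
  [89, 89, 80, 89, 89, 88, 53]
  [75, 76, 75, 86, 90, 76, 53]
  [75, 90, 75, 76, 86, 86, 53]
  [75, 86, 75, 76, 75, 86, 53]
  [88, 88, 80, 83, 88, 88, 53]
Answer: row 0 of W^⊗4 = [93, 93, 80, 93, 93, 88, 53]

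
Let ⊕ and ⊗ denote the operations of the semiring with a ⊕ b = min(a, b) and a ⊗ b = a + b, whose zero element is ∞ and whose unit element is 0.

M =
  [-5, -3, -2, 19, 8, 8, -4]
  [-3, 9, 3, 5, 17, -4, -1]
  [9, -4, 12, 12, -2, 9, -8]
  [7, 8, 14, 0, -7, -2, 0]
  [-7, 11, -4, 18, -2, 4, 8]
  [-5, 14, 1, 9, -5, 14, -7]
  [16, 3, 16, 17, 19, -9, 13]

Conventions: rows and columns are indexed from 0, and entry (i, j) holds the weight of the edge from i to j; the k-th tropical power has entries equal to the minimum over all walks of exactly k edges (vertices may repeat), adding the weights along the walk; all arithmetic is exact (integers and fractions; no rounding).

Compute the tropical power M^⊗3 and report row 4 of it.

M^⊗2:
  [-10, -8, -7, 2, -4, -13, -10]
  [-9, -6, -5, 5, -9, -10, -11]
  [-9, -5, -6, 1, -4, -17, -5]
  [-14, 3, -11, 0, -9, -9, -9]
  [-12, -10, -9, 8, -6, -1, -12]
  [-12, -8, -9, 9, -7, -16, -9]
  [-14, 5, -8, 0, -14, -1, -16]
M^⊗3:
  [-18, -13, -12, -4, -18, -19, -20]
  [-16, -12, -13, -1, -15, -20, -17]
  [-22, -12, -16, -8, -22, -14, -24]
  [-19, -17, -16, 0, -14, -18, -19]
  [-17, -15, -14, -5, -11, -21, -17]
  [-21, -15, -15, -7, -21, -18, -23]
  [-21, -17, -18, 0, -16, -25, -18]
Answer: row 4 of M^⊗3 = [-17, -15, -14, -5, -11, -21, -17]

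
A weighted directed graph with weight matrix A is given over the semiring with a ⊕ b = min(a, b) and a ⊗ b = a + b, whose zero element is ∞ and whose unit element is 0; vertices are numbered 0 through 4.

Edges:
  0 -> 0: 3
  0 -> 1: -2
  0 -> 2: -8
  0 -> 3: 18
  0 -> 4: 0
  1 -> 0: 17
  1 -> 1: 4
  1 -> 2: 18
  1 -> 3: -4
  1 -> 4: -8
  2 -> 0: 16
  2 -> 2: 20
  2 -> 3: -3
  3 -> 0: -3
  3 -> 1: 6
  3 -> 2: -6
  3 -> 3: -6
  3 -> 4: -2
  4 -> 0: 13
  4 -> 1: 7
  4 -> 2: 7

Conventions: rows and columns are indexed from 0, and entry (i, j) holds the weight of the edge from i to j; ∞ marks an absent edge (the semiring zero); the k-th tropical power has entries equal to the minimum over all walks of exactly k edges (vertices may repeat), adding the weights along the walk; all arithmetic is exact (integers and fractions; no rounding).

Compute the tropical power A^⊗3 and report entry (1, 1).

A^⊗2:
  [6, 1, -5, -11, -10]
  [-7, -1, -10, -10, -6]
  [-6, 3, -9, -9, -5]
  [-9, -5, -12, -12, -8]
  [16, 11, 5, 3, -1]
A^⊗3:
  [-14, -5, -17, -17, -13]
  [-13, -9, -16, -16, -12]
  [-12, -8, -15, -15, -11]
  [-15, -11, -18, -18, -14]
  [0, 6, -3, -3, 1]
Key observation: the optimum is the walk 1->3->0->1, with weight (-4) + (-3) + (-2) = -9.
Optimal value attained by: walk 1->3->0->1.
Answer: (A^⊗3)[1][1] = -9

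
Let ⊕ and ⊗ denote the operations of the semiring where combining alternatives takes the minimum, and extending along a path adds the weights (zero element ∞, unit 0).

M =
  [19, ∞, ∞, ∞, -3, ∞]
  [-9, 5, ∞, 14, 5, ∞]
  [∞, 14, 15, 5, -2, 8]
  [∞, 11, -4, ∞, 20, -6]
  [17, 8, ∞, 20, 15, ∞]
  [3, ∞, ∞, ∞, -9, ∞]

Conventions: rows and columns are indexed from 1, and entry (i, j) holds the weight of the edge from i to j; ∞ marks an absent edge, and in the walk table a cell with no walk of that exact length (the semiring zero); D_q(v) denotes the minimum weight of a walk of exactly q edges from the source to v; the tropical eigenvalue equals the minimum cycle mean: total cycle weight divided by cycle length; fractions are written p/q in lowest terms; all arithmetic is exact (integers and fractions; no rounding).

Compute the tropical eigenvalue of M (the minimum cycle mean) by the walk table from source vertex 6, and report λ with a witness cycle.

q=0: [∞, ∞, ∞, ∞, ∞, 0]
q=1: [3, ∞, ∞, ∞, -9, ∞]
q=2: [8, -1, ∞, 11, 0, ∞]
q=3: [-10, 4, 7, 13, 4, 5]
q=4: [-5, 9, 9, 12, -13, 7]
q=5: [0, -5, 8, 7, -8, 6]
q=6: [-14, 0, 3, 9, -3, 1]
Optimal cycle mean attained by: cycle 1->5->2->1, total (-3) + 8 + (-9), length 3.
Answer: λ = -4/3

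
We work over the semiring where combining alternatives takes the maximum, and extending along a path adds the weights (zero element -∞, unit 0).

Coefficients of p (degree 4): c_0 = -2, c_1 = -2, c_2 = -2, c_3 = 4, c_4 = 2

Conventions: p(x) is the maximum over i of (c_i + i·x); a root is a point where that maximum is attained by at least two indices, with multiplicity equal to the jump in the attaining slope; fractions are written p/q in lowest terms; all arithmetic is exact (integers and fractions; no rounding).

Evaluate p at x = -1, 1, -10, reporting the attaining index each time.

p(-1) = max(-2+0·(-1)=-2, -2+1·(-1)=-3, -2+2·(-1)=-4, 4+3·(-1)=1, 2+4·(-1)=-2) = 1 (attained by i=3)
p(1) = max(-2+0·1=-2, -2+1·1=-1, -2+2·1=0, 4+3·1=7, 2+4·1=6) = 7 (attained by i=3)
p(-10) = max(-2+0·(-10)=-2, -2+1·(-10)=-12, -2+2·(-10)=-22, 4+3·(-10)=-26, 2+4·(-10)=-38) = -2 (attained by i=0)
Answer: p(-1) = 1; p(1) = 7; p(-10) = -2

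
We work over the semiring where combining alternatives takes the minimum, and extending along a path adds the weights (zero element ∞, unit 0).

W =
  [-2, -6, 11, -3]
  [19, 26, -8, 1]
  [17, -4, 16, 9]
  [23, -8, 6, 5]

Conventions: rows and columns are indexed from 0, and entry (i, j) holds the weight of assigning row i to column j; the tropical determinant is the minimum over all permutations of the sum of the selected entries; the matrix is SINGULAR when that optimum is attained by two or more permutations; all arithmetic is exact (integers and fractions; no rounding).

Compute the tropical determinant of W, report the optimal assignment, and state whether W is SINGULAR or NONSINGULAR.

σ = (0, 1, 2, 3): (-2) + 26 + 16 + 5 = 45
σ = (0, 1, 3, 2): (-2) + 26 + 9 + 6 = 39
σ = (0, 2, 1, 3): (-2) + (-8) + (-4) + 5 = -9
σ = (0, 2, 3, 1): (-2) + (-8) + 9 + (-8) = -9
σ = (0, 3, 1, 2): (-2) + 1 + (-4) + 6 = 1
σ = (0, 3, 2, 1): (-2) + 1 + 16 + (-8) = 7
σ = (1, 0, 2, 3): (-6) + 19 + 16 + 5 = 34
σ = (1, 0, 3, 2): (-6) + 19 + 9 + 6 = 28
σ = (1, 2, 0, 3): (-6) + (-8) + 17 + 5 = 8
σ = (1, 2, 3, 0): (-6) + (-8) + 9 + 23 = 18
σ = (1, 3, 0, 2): (-6) + 1 + 17 + 6 = 18
σ = (1, 3, 2, 0): (-6) + 1 + 16 + 23 = 34
σ = (2, 0, 1, 3): 11 + 19 + (-4) + 5 = 31
σ = (2, 0, 3, 1): 11 + 19 + 9 + (-8) = 31
σ = (2, 1, 0, 3): 11 + 26 + 17 + 5 = 59
σ = (2, 1, 3, 0): 11 + 26 + 9 + 23 = 69
σ = (2, 3, 0, 1): 11 + 1 + 17 + (-8) = 21
σ = (2, 3, 1, 0): 11 + 1 + (-4) + 23 = 31
σ = (3, 0, 1, 2): (-3) + 19 + (-4) + 6 = 18
σ = (3, 0, 2, 1): (-3) + 19 + 16 + (-8) = 24
σ = (3, 1, 0, 2): (-3) + 26 + 17 + 6 = 46
σ = (3, 1, 2, 0): (-3) + 26 + 16 + 23 = 62
σ = (3, 2, 0, 1): (-3) + (-8) + 17 + (-8) = -2
σ = (3, 2, 1, 0): (-3) + (-8) + (-4) + 23 = 8
Optimal value attained by: σ = (0, 2, 1, 3).
Answer: det⊕(W) = -9; verdict: SINGULAR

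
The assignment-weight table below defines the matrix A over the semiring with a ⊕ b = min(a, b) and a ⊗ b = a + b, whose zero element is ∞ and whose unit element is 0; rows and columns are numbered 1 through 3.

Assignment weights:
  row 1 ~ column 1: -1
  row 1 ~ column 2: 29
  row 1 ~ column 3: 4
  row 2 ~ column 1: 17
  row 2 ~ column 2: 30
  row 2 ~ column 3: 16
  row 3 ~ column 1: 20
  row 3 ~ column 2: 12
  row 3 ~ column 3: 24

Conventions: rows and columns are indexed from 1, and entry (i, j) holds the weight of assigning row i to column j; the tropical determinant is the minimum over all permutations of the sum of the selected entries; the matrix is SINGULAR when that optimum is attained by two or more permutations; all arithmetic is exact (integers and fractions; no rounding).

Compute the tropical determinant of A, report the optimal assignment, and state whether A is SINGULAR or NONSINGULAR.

σ = (1, 2, 3): (-1) + 30 + 24 = 53
σ = (1, 3, 2): (-1) + 16 + 12 = 27
σ = (2, 1, 3): 29 + 17 + 24 = 70
σ = (2, 3, 1): 29 + 16 + 20 = 65
σ = (3, 1, 2): 4 + 17 + 12 = 33
σ = (3, 2, 1): 4 + 30 + 20 = 54
Optimal value attained by: σ = (1, 3, 2).
Answer: det⊕(A) = 27; verdict: NONSINGULAR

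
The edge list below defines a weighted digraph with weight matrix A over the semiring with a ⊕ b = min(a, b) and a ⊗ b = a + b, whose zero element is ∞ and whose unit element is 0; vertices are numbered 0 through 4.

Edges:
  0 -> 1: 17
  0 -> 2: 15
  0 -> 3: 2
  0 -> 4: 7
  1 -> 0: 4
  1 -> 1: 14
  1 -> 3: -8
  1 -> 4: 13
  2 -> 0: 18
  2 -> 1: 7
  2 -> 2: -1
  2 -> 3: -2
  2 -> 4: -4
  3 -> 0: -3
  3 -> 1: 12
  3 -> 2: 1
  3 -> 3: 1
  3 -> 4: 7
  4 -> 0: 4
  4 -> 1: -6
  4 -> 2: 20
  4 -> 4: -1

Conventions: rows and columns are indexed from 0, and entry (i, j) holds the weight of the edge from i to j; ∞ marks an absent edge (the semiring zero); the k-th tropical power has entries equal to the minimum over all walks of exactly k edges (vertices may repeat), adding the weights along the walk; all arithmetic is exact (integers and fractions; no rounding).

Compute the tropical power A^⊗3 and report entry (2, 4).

A^⊗2:
  [-1, 1, 3, 3, 6]
  [-11, 4, -7, -7, -1]
  [-5, -10, -2, -3, -5]
  [-2, 1, 0, -1, -3]
  [-2, -7, 19, -14, -2]
A^⊗3:
  [0, 0, 2, -7, -1]
  [-10, -7, -8, -9, -11]
  [-6, -11, -3, -18, -6]
  [-4, -9, -1, -7, -4]
  [-17, -8, -13, -15, -7]
Key observation: the optimum is the walk 2->2->2->4, with weight (-1) + (-1) + (-4) = -6.
Optimal value attained by: walk 2->2->2->4.
Answer: (A^⊗3)[2][4] = -6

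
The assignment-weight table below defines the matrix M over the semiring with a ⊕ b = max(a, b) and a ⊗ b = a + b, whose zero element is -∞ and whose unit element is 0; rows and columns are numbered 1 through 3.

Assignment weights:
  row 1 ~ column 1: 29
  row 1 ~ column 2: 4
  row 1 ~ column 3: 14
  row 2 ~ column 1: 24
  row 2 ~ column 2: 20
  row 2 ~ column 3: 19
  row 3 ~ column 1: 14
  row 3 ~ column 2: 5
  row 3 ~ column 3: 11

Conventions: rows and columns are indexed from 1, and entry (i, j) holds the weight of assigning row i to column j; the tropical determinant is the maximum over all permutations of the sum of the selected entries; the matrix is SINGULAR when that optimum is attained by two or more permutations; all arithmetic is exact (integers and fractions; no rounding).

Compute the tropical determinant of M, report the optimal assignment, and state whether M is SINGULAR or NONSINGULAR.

σ = (1, 2, 3): 29 + 20 + 11 = 60
σ = (1, 3, 2): 29 + 19 + 5 = 53
σ = (2, 1, 3): 4 + 24 + 11 = 39
σ = (2, 3, 1): 4 + 19 + 14 = 37
σ = (3, 1, 2): 14 + 24 + 5 = 43
σ = (3, 2, 1): 14 + 20 + 14 = 48
Optimal value attained by: σ = (1, 2, 3).
Answer: det⊕(M) = 60; verdict: NONSINGULAR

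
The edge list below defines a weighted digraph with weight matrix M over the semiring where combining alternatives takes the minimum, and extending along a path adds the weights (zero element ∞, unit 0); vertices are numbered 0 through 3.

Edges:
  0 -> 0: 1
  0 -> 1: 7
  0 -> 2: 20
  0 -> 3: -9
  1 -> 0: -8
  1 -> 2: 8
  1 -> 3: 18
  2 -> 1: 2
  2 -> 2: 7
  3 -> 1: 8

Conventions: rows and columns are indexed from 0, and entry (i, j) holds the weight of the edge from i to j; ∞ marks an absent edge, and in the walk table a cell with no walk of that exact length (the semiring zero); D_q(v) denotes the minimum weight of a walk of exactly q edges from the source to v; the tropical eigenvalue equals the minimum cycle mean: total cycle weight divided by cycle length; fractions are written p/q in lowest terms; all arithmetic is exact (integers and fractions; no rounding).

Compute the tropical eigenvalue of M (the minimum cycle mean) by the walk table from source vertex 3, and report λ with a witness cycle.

q=0: [∞, ∞, ∞, 0]
q=1: [∞, 8, ∞, ∞]
q=2: [0, ∞, 16, 26]
q=3: [1, 7, 20, -9]
q=4: [-1, -1, 15, -8]
Optimal cycle mean attained by: cycle 0->3->1->0, total (-9) + 8 + (-8), length 3.
Answer: λ = -3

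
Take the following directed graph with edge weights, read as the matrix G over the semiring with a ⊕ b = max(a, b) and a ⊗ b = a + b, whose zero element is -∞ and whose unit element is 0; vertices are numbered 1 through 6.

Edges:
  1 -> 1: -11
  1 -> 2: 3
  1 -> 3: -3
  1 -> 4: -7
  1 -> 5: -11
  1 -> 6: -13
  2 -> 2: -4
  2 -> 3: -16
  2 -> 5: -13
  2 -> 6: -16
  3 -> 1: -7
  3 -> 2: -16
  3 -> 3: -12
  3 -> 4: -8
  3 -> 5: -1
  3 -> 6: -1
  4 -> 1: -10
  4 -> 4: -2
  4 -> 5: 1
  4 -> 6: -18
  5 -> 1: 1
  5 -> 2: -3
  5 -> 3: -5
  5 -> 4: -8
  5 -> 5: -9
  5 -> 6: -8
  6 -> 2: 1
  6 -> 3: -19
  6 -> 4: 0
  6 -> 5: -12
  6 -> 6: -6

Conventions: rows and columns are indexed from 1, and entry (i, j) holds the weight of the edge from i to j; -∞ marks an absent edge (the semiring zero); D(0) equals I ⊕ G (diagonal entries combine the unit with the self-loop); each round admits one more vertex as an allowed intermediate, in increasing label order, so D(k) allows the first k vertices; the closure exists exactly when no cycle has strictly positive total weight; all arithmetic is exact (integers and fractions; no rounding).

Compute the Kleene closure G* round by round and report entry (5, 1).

D(0):
  [0, 3, -3, -7, -11, -13]
  [-∞, 0, -16, -∞, -13, -16]
  [-7, -16, 0, -8, -1, -1]
  [-10, -∞, -∞, 0, 1, -18]
  [1, -3, -5, -8, 0, -8]
  [-∞, 1, -19, 0, -12, 0]
D(1):
  [0, 3, -3, -7, -11, -13]
  [-∞, 0, -16, -∞, -13, -16]
  [-7, -4, 0, -8, -1, -1]
  [-10, -7, -13, 0, 1, -18]
  [1, 4, -2, -6, 0, -8]
  [-∞, 1, -19, 0, -12, 0]
D(2):
  [0, 3, -3, -7, -10, -13]
  [-∞, 0, -16, -∞, -13, -16]
  [-7, -4, 0, -8, -1, -1]
  [-10, -7, -13, 0, 1, -18]
  [1, 4, -2, -6, 0, -8]
  [-∞, 1, -15, 0, -12, 0]
D(3):
  [0, 3, -3, -7, -4, -4]
  [-23, 0, -16, -24, -13, -16]
  [-7, -4, 0, -8, -1, -1]
  [-10, -7, -13, 0, 1, -14]
  [1, 4, -2, -6, 0, -3]
  [-22, 1, -15, 0, -12, 0]
D(4):
  [0, 3, -3, -7, -4, -4]
  [-23, 0, -16, -24, -13, -16]
  [-7, -4, 0, -8, -1, -1]
  [-10, -7, -13, 0, 1, -14]
  [1, 4, -2, -6, 0, -3]
  [-10, 1, -13, 0, 1, 0]
D(5):
  [0, 3, -3, -7, -4, -4]
  [-12, 0, -15, -19, -13, -16]
  [0, 3, 0, -7, -1, -1]
  [2, 5, -1, 0, 1, -2]
  [1, 4, -2, -6, 0, -3]
  [2, 5, -1, 0, 1, 0]
D(6):
  [0, 3, -3, -4, -3, -4]
  [-12, 0, -15, -16, -13, -16]
  [1, 4, 0, -1, 0, -1]
  [2, 5, -1, 0, 1, -2]
  [1, 4, -2, -3, 0, -3]
  [2, 5, -1, 0, 1, 0]
Answer: G*[5][1] = 1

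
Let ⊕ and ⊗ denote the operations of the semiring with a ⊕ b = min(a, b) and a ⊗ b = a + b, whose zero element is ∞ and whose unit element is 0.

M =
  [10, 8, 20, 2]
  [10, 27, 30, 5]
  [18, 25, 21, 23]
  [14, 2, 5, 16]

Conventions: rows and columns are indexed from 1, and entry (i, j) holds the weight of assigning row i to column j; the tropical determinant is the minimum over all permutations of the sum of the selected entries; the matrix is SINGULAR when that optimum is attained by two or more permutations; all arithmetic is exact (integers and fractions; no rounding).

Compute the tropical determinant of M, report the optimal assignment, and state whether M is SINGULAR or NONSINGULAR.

σ = (1, 2, 3, 4): 10 + 27 + 21 + 16 = 74
σ = (1, 2, 4, 3): 10 + 27 + 23 + 5 = 65
σ = (1, 3, 2, 4): 10 + 30 + 25 + 16 = 81
σ = (1, 3, 4, 2): 10 + 30 + 23 + 2 = 65
σ = (1, 4, 2, 3): 10 + 5 + 25 + 5 = 45
σ = (1, 4, 3, 2): 10 + 5 + 21 + 2 = 38
σ = (2, 1, 3, 4): 8 + 10 + 21 + 16 = 55
σ = (2, 1, 4, 3): 8 + 10 + 23 + 5 = 46
σ = (2, 3, 1, 4): 8 + 30 + 18 + 16 = 72
σ = (2, 3, 4, 1): 8 + 30 + 23 + 14 = 75
σ = (2, 4, 1, 3): 8 + 5 + 18 + 5 = 36
σ = (2, 4, 3, 1): 8 + 5 + 21 + 14 = 48
σ = (3, 1, 2, 4): 20 + 10 + 25 + 16 = 71
σ = (3, 1, 4, 2): 20 + 10 + 23 + 2 = 55
σ = (3, 2, 1, 4): 20 + 27 + 18 + 16 = 81
σ = (3, 2, 4, 1): 20 + 27 + 23 + 14 = 84
σ = (3, 4, 1, 2): 20 + 5 + 18 + 2 = 45
σ = (3, 4, 2, 1): 20 + 5 + 25 + 14 = 64
σ = (4, 1, 2, 3): 2 + 10 + 25 + 5 = 42
σ = (4, 1, 3, 2): 2 + 10 + 21 + 2 = 35
σ = (4, 2, 1, 3): 2 + 27 + 18 + 5 = 52
σ = (4, 2, 3, 1): 2 + 27 + 21 + 14 = 64
σ = (4, 3, 1, 2): 2 + 30 + 18 + 2 = 52
σ = (4, 3, 2, 1): 2 + 30 + 25 + 14 = 71
Optimal value attained by: σ = (4, 1, 3, 2).
Answer: det⊕(M) = 35; verdict: NONSINGULAR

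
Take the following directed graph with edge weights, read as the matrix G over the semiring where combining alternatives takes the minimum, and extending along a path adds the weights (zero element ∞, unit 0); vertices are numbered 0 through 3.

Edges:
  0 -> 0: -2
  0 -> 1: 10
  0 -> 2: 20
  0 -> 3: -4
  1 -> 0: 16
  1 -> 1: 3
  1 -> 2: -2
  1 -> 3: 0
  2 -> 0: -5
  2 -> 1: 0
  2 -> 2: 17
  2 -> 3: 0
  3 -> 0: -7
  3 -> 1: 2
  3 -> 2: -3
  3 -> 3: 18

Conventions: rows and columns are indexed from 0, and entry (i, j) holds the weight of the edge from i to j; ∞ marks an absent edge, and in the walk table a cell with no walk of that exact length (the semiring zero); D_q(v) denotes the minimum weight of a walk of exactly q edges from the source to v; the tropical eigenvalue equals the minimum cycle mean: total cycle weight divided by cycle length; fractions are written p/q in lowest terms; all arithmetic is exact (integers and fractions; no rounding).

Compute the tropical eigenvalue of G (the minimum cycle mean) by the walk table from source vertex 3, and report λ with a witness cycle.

q=0: [∞, ∞, ∞, 0]
q=1: [-7, 2, -3, 18]
q=2: [-9, -3, 0, -11]
q=3: [-18, -9, -14, -13]
q=4: [-20, -14, -16, -22]
Optimal cycle mean attained by: cycle 0->3->0, total (-4) + (-7), length 2.
Answer: λ = -11/2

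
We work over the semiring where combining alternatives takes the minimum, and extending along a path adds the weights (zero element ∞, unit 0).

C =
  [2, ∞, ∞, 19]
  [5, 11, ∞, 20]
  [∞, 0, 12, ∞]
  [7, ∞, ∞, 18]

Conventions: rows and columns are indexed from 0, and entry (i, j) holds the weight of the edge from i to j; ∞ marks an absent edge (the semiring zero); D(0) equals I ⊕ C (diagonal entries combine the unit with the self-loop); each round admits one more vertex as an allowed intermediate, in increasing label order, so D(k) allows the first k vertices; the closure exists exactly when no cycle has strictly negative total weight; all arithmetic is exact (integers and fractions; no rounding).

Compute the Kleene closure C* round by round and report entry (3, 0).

D(0):
  [0, ∞, ∞, 19]
  [5, 0, ∞, 20]
  [∞, 0, 0, ∞]
  [7, ∞, ∞, 0]
D(1):
  [0, ∞, ∞, 19]
  [5, 0, ∞, 20]
  [∞, 0, 0, ∞]
  [7, ∞, ∞, 0]
D(2):
  [0, ∞, ∞, 19]
  [5, 0, ∞, 20]
  [5, 0, 0, 20]
  [7, ∞, ∞, 0]
D(3):
  [0, ∞, ∞, 19]
  [5, 0, ∞, 20]
  [5, 0, 0, 20]
  [7, ∞, ∞, 0]
D(4):
  [0, ∞, ∞, 19]
  [5, 0, ∞, 20]
  [5, 0, 0, 20]
  [7, ∞, ∞, 0]
Answer: C*[3][0] = 7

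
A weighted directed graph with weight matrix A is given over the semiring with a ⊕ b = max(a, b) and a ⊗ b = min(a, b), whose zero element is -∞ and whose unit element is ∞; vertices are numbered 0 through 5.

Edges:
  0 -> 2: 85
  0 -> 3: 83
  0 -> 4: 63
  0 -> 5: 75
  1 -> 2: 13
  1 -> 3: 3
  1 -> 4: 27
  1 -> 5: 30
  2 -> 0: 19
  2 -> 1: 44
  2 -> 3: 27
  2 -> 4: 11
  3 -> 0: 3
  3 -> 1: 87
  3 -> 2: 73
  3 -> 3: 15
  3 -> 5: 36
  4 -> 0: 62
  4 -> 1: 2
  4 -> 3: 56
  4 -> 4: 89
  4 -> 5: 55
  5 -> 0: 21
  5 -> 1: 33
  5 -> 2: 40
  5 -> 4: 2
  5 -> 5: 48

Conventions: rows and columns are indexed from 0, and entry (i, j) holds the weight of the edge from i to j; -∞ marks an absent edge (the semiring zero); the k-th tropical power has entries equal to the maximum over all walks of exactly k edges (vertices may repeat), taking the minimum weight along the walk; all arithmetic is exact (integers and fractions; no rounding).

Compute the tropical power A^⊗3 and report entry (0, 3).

A^⊗2:
  [62, 83, 73, 56, 63, 55]
  [27, 30, 30, 27, 27, 30]
  [11, 27, 27, 19, 27, 30]
  [21, 44, 36, 27, 27, 36]
  [62, 56, 62, 62, 89, 62]
  [21, 40, 40, 27, 27, 48]
A^⊗3:
  [62, 56, 62, 62, 63, 62]
  [27, 30, 30, 27, 27, 30]
  [27, 30, 30, 27, 27, 30]
  [27, 36, 36, 27, 27, 36]
  [62, 62, 62, 62, 89, 62]
  [27, 40, 40, 27, 27, 48]
Key observation: the optimum is the walk 0->4->0->3, with weight 63 min 62 min 83 = 62.
Optimal value attained by: walk 0->4->0->3.
Answer: (A^⊗3)[0][3] = 62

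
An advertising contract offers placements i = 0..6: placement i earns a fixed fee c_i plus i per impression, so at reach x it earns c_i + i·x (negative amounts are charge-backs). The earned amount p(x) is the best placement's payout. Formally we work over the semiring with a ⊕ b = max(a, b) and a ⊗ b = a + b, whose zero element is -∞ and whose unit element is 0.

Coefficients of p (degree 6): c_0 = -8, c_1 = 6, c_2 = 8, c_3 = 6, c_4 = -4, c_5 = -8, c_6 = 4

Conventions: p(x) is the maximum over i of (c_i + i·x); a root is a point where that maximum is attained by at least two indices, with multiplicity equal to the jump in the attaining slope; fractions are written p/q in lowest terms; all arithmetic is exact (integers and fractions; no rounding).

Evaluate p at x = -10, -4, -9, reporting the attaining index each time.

p(-10) = max(-8+0·(-10)=-8, 6+1·(-10)=-4, 8+2·(-10)=-12, 6+3·(-10)=-24, -4+4·(-10)=-44, -8+5·(-10)=-58, 4+6·(-10)=-56) = -4 (attained by i=1)
p(-4) = max(-8+0·(-4)=-8, 6+1·(-4)=2, 8+2·(-4)=0, 6+3·(-4)=-6, -4+4·(-4)=-20, -8+5·(-4)=-28, 4+6·(-4)=-20) = 2 (attained by i=1)
p(-9) = max(-8+0·(-9)=-8, 6+1·(-9)=-3, 8+2·(-9)=-10, 6+3·(-9)=-21, -4+4·(-9)=-40, -8+5·(-9)=-53, 4+6·(-9)=-50) = -3 (attained by i=1)
Answer: p(-10) = -4; p(-4) = 2; p(-9) = -3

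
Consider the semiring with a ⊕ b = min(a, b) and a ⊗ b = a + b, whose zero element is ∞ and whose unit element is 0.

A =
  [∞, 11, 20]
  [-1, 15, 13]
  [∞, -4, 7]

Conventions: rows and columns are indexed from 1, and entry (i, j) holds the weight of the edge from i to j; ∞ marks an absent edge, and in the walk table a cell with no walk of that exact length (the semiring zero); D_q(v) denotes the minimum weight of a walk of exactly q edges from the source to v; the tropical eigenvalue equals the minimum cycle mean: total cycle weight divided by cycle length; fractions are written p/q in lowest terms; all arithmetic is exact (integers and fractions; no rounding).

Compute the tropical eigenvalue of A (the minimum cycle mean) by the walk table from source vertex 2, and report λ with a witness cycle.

q=0: [∞, 0, ∞]
q=1: [-1, 15, 13]
q=2: [14, 9, 19]
q=3: [8, 15, 22]
Optimal cycle mean attained by: cycle 2->3->2, total 13 + (-4), length 2.
Answer: λ = 9/2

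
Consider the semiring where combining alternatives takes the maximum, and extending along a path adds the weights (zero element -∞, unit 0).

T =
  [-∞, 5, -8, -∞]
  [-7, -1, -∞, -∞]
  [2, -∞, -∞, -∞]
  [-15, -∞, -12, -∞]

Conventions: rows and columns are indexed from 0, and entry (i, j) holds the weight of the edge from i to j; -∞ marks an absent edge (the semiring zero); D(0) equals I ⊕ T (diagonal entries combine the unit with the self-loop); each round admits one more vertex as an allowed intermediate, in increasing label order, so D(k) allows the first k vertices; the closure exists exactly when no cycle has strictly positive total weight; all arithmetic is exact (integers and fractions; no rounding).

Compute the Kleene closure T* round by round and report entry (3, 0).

D(0):
  [0, 5, -8, -∞]
  [-7, 0, -∞, -∞]
  [2, -∞, 0, -∞]
  [-15, -∞, -12, 0]
D(1):
  [0, 5, -8, -∞]
  [-7, 0, -15, -∞]
  [2, 7, 0, -∞]
  [-15, -10, -12, 0]
D(2):
  [0, 5, -8, -∞]
  [-7, 0, -15, -∞]
  [2, 7, 0, -∞]
  [-15, -10, -12, 0]
D(3):
  [0, 5, -8, -∞]
  [-7, 0, -15, -∞]
  [2, 7, 0, -∞]
  [-10, -5, -12, 0]
D(4):
  [0, 5, -8, -∞]
  [-7, 0, -15, -∞]
  [2, 7, 0, -∞]
  [-10, -5, -12, 0]
Answer: T*[3][0] = -10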